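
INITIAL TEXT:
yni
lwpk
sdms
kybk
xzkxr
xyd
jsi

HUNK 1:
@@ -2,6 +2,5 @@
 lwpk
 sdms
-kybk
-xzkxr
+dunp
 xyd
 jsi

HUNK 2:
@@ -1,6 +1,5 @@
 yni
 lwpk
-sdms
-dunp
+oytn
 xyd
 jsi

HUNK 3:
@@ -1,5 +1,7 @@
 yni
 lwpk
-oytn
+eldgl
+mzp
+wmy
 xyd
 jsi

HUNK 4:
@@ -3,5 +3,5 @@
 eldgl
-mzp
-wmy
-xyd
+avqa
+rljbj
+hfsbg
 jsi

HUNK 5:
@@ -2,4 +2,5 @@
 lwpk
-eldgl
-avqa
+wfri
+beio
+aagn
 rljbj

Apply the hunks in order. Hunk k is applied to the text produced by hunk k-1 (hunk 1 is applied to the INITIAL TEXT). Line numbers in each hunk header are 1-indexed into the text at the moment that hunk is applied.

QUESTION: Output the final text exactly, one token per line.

Answer: yni
lwpk
wfri
beio
aagn
rljbj
hfsbg
jsi

Derivation:
Hunk 1: at line 2 remove [kybk,xzkxr] add [dunp] -> 6 lines: yni lwpk sdms dunp xyd jsi
Hunk 2: at line 1 remove [sdms,dunp] add [oytn] -> 5 lines: yni lwpk oytn xyd jsi
Hunk 3: at line 1 remove [oytn] add [eldgl,mzp,wmy] -> 7 lines: yni lwpk eldgl mzp wmy xyd jsi
Hunk 4: at line 3 remove [mzp,wmy,xyd] add [avqa,rljbj,hfsbg] -> 7 lines: yni lwpk eldgl avqa rljbj hfsbg jsi
Hunk 5: at line 2 remove [eldgl,avqa] add [wfri,beio,aagn] -> 8 lines: yni lwpk wfri beio aagn rljbj hfsbg jsi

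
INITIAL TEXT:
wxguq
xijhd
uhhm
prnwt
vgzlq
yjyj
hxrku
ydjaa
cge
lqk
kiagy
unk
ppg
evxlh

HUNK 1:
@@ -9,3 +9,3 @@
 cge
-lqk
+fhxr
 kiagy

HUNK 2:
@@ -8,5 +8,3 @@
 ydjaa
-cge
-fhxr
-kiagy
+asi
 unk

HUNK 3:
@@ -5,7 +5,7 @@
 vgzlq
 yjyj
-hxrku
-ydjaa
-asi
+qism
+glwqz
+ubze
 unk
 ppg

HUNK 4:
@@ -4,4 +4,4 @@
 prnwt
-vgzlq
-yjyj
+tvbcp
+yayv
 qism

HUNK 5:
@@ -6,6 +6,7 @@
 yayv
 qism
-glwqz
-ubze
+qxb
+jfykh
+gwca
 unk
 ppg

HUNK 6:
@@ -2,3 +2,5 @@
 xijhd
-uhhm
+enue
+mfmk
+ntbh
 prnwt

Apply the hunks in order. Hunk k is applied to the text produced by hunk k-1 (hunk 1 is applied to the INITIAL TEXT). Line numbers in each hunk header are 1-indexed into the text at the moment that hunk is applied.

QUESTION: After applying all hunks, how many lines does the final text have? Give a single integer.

Answer: 15

Derivation:
Hunk 1: at line 9 remove [lqk] add [fhxr] -> 14 lines: wxguq xijhd uhhm prnwt vgzlq yjyj hxrku ydjaa cge fhxr kiagy unk ppg evxlh
Hunk 2: at line 8 remove [cge,fhxr,kiagy] add [asi] -> 12 lines: wxguq xijhd uhhm prnwt vgzlq yjyj hxrku ydjaa asi unk ppg evxlh
Hunk 3: at line 5 remove [hxrku,ydjaa,asi] add [qism,glwqz,ubze] -> 12 lines: wxguq xijhd uhhm prnwt vgzlq yjyj qism glwqz ubze unk ppg evxlh
Hunk 4: at line 4 remove [vgzlq,yjyj] add [tvbcp,yayv] -> 12 lines: wxguq xijhd uhhm prnwt tvbcp yayv qism glwqz ubze unk ppg evxlh
Hunk 5: at line 6 remove [glwqz,ubze] add [qxb,jfykh,gwca] -> 13 lines: wxguq xijhd uhhm prnwt tvbcp yayv qism qxb jfykh gwca unk ppg evxlh
Hunk 6: at line 2 remove [uhhm] add [enue,mfmk,ntbh] -> 15 lines: wxguq xijhd enue mfmk ntbh prnwt tvbcp yayv qism qxb jfykh gwca unk ppg evxlh
Final line count: 15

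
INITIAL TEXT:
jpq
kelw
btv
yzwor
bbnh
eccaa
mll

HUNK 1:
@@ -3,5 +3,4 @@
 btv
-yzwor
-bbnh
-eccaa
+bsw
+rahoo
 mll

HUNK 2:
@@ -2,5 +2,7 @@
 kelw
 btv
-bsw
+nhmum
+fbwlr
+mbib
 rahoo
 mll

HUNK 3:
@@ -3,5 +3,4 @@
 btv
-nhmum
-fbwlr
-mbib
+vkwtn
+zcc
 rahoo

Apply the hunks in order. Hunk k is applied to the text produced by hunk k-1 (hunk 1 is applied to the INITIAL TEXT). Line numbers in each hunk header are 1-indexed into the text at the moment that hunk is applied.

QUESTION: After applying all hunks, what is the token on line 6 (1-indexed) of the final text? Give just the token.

Answer: rahoo

Derivation:
Hunk 1: at line 3 remove [yzwor,bbnh,eccaa] add [bsw,rahoo] -> 6 lines: jpq kelw btv bsw rahoo mll
Hunk 2: at line 2 remove [bsw] add [nhmum,fbwlr,mbib] -> 8 lines: jpq kelw btv nhmum fbwlr mbib rahoo mll
Hunk 3: at line 3 remove [nhmum,fbwlr,mbib] add [vkwtn,zcc] -> 7 lines: jpq kelw btv vkwtn zcc rahoo mll
Final line 6: rahoo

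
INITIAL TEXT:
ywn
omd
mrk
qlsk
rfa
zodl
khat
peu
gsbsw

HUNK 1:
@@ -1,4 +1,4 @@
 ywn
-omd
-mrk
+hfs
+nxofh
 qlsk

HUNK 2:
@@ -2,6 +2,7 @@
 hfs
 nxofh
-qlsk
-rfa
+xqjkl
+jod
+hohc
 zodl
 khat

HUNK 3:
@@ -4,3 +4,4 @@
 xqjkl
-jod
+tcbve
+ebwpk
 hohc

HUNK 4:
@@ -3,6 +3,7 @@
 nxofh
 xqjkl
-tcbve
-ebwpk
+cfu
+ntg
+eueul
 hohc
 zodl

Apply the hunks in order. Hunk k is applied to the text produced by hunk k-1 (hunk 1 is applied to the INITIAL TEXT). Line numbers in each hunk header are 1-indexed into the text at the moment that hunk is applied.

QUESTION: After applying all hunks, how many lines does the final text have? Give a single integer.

Hunk 1: at line 1 remove [omd,mrk] add [hfs,nxofh] -> 9 lines: ywn hfs nxofh qlsk rfa zodl khat peu gsbsw
Hunk 2: at line 2 remove [qlsk,rfa] add [xqjkl,jod,hohc] -> 10 lines: ywn hfs nxofh xqjkl jod hohc zodl khat peu gsbsw
Hunk 3: at line 4 remove [jod] add [tcbve,ebwpk] -> 11 lines: ywn hfs nxofh xqjkl tcbve ebwpk hohc zodl khat peu gsbsw
Hunk 4: at line 3 remove [tcbve,ebwpk] add [cfu,ntg,eueul] -> 12 lines: ywn hfs nxofh xqjkl cfu ntg eueul hohc zodl khat peu gsbsw
Final line count: 12

Answer: 12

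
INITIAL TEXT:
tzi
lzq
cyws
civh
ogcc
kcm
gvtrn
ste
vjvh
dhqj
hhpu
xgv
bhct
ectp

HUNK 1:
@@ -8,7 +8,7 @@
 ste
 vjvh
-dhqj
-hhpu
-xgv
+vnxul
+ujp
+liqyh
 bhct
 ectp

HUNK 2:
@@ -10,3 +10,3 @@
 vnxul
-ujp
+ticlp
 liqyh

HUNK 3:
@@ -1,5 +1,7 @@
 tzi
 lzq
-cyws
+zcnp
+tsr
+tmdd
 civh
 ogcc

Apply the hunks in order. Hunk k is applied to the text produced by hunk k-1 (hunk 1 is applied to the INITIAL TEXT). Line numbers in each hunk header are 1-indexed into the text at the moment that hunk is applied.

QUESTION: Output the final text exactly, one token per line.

Hunk 1: at line 8 remove [dhqj,hhpu,xgv] add [vnxul,ujp,liqyh] -> 14 lines: tzi lzq cyws civh ogcc kcm gvtrn ste vjvh vnxul ujp liqyh bhct ectp
Hunk 2: at line 10 remove [ujp] add [ticlp] -> 14 lines: tzi lzq cyws civh ogcc kcm gvtrn ste vjvh vnxul ticlp liqyh bhct ectp
Hunk 3: at line 1 remove [cyws] add [zcnp,tsr,tmdd] -> 16 lines: tzi lzq zcnp tsr tmdd civh ogcc kcm gvtrn ste vjvh vnxul ticlp liqyh bhct ectp

Answer: tzi
lzq
zcnp
tsr
tmdd
civh
ogcc
kcm
gvtrn
ste
vjvh
vnxul
ticlp
liqyh
bhct
ectp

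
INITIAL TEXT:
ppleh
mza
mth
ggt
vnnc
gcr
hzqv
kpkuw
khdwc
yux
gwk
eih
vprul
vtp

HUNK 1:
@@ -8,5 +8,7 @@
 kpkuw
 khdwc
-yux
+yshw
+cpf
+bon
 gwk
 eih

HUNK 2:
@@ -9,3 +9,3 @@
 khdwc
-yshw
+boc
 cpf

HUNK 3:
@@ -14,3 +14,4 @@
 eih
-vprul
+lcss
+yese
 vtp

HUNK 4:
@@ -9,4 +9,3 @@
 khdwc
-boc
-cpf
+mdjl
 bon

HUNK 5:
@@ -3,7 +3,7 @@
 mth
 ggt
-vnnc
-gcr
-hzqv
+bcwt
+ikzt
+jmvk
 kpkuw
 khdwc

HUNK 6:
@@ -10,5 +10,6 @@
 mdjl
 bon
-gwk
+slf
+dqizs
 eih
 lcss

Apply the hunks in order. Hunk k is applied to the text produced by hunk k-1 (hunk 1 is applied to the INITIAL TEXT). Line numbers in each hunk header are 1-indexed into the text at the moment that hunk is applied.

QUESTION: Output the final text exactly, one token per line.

Answer: ppleh
mza
mth
ggt
bcwt
ikzt
jmvk
kpkuw
khdwc
mdjl
bon
slf
dqizs
eih
lcss
yese
vtp

Derivation:
Hunk 1: at line 8 remove [yux] add [yshw,cpf,bon] -> 16 lines: ppleh mza mth ggt vnnc gcr hzqv kpkuw khdwc yshw cpf bon gwk eih vprul vtp
Hunk 2: at line 9 remove [yshw] add [boc] -> 16 lines: ppleh mza mth ggt vnnc gcr hzqv kpkuw khdwc boc cpf bon gwk eih vprul vtp
Hunk 3: at line 14 remove [vprul] add [lcss,yese] -> 17 lines: ppleh mza mth ggt vnnc gcr hzqv kpkuw khdwc boc cpf bon gwk eih lcss yese vtp
Hunk 4: at line 9 remove [boc,cpf] add [mdjl] -> 16 lines: ppleh mza mth ggt vnnc gcr hzqv kpkuw khdwc mdjl bon gwk eih lcss yese vtp
Hunk 5: at line 3 remove [vnnc,gcr,hzqv] add [bcwt,ikzt,jmvk] -> 16 lines: ppleh mza mth ggt bcwt ikzt jmvk kpkuw khdwc mdjl bon gwk eih lcss yese vtp
Hunk 6: at line 10 remove [gwk] add [slf,dqizs] -> 17 lines: ppleh mza mth ggt bcwt ikzt jmvk kpkuw khdwc mdjl bon slf dqizs eih lcss yese vtp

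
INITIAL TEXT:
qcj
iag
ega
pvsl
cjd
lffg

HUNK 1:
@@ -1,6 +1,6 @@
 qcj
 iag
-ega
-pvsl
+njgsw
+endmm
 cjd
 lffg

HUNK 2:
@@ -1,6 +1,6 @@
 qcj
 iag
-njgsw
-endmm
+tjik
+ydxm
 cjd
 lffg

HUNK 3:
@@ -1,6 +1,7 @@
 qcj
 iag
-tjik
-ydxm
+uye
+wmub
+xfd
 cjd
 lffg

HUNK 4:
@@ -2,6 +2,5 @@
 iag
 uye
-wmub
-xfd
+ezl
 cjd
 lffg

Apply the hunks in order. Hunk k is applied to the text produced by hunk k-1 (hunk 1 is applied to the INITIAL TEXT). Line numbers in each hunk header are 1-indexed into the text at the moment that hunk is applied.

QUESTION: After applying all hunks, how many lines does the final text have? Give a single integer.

Hunk 1: at line 1 remove [ega,pvsl] add [njgsw,endmm] -> 6 lines: qcj iag njgsw endmm cjd lffg
Hunk 2: at line 1 remove [njgsw,endmm] add [tjik,ydxm] -> 6 lines: qcj iag tjik ydxm cjd lffg
Hunk 3: at line 1 remove [tjik,ydxm] add [uye,wmub,xfd] -> 7 lines: qcj iag uye wmub xfd cjd lffg
Hunk 4: at line 2 remove [wmub,xfd] add [ezl] -> 6 lines: qcj iag uye ezl cjd lffg
Final line count: 6

Answer: 6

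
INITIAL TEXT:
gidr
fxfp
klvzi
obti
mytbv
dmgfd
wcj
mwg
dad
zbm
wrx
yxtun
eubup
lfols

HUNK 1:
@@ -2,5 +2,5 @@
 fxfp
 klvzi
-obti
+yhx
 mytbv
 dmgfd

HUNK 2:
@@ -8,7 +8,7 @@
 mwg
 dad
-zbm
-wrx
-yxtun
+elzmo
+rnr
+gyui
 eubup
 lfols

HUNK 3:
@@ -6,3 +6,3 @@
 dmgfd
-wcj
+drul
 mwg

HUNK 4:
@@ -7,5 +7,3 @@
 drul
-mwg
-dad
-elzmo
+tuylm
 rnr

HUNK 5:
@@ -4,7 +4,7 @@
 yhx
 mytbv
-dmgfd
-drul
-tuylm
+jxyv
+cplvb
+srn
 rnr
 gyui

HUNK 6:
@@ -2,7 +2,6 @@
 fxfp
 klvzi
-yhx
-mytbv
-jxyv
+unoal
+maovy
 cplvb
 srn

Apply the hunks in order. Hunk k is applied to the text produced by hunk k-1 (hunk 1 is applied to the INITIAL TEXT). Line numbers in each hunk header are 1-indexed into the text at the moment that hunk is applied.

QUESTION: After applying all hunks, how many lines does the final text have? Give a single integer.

Hunk 1: at line 2 remove [obti] add [yhx] -> 14 lines: gidr fxfp klvzi yhx mytbv dmgfd wcj mwg dad zbm wrx yxtun eubup lfols
Hunk 2: at line 8 remove [zbm,wrx,yxtun] add [elzmo,rnr,gyui] -> 14 lines: gidr fxfp klvzi yhx mytbv dmgfd wcj mwg dad elzmo rnr gyui eubup lfols
Hunk 3: at line 6 remove [wcj] add [drul] -> 14 lines: gidr fxfp klvzi yhx mytbv dmgfd drul mwg dad elzmo rnr gyui eubup lfols
Hunk 4: at line 7 remove [mwg,dad,elzmo] add [tuylm] -> 12 lines: gidr fxfp klvzi yhx mytbv dmgfd drul tuylm rnr gyui eubup lfols
Hunk 5: at line 4 remove [dmgfd,drul,tuylm] add [jxyv,cplvb,srn] -> 12 lines: gidr fxfp klvzi yhx mytbv jxyv cplvb srn rnr gyui eubup lfols
Hunk 6: at line 2 remove [yhx,mytbv,jxyv] add [unoal,maovy] -> 11 lines: gidr fxfp klvzi unoal maovy cplvb srn rnr gyui eubup lfols
Final line count: 11

Answer: 11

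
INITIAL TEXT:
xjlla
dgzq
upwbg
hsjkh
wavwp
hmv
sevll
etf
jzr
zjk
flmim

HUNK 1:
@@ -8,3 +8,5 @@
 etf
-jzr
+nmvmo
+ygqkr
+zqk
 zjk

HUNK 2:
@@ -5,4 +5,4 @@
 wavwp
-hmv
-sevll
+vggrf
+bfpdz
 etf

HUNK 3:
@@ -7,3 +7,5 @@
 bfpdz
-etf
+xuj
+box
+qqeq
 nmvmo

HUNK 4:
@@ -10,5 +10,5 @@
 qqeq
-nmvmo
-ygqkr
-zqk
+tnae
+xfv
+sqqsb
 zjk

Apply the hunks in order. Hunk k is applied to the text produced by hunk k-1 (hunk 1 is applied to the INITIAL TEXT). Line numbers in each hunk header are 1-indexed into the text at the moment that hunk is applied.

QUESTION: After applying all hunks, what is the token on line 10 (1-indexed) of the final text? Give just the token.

Hunk 1: at line 8 remove [jzr] add [nmvmo,ygqkr,zqk] -> 13 lines: xjlla dgzq upwbg hsjkh wavwp hmv sevll etf nmvmo ygqkr zqk zjk flmim
Hunk 2: at line 5 remove [hmv,sevll] add [vggrf,bfpdz] -> 13 lines: xjlla dgzq upwbg hsjkh wavwp vggrf bfpdz etf nmvmo ygqkr zqk zjk flmim
Hunk 3: at line 7 remove [etf] add [xuj,box,qqeq] -> 15 lines: xjlla dgzq upwbg hsjkh wavwp vggrf bfpdz xuj box qqeq nmvmo ygqkr zqk zjk flmim
Hunk 4: at line 10 remove [nmvmo,ygqkr,zqk] add [tnae,xfv,sqqsb] -> 15 lines: xjlla dgzq upwbg hsjkh wavwp vggrf bfpdz xuj box qqeq tnae xfv sqqsb zjk flmim
Final line 10: qqeq

Answer: qqeq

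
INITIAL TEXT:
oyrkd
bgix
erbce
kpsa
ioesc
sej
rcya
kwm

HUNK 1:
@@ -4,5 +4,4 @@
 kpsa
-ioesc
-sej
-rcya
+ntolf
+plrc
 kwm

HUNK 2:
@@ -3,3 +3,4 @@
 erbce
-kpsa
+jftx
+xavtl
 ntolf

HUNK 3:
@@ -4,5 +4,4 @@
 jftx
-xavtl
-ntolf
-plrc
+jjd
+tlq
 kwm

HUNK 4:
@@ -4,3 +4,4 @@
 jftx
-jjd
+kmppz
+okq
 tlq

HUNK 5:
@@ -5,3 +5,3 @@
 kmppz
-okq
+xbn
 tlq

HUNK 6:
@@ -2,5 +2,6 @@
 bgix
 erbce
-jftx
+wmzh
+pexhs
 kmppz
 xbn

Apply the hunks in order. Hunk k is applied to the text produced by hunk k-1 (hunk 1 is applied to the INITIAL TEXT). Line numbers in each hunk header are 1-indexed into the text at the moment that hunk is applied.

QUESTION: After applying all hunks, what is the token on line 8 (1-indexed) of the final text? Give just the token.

Hunk 1: at line 4 remove [ioesc,sej,rcya] add [ntolf,plrc] -> 7 lines: oyrkd bgix erbce kpsa ntolf plrc kwm
Hunk 2: at line 3 remove [kpsa] add [jftx,xavtl] -> 8 lines: oyrkd bgix erbce jftx xavtl ntolf plrc kwm
Hunk 3: at line 4 remove [xavtl,ntolf,plrc] add [jjd,tlq] -> 7 lines: oyrkd bgix erbce jftx jjd tlq kwm
Hunk 4: at line 4 remove [jjd] add [kmppz,okq] -> 8 lines: oyrkd bgix erbce jftx kmppz okq tlq kwm
Hunk 5: at line 5 remove [okq] add [xbn] -> 8 lines: oyrkd bgix erbce jftx kmppz xbn tlq kwm
Hunk 6: at line 2 remove [jftx] add [wmzh,pexhs] -> 9 lines: oyrkd bgix erbce wmzh pexhs kmppz xbn tlq kwm
Final line 8: tlq

Answer: tlq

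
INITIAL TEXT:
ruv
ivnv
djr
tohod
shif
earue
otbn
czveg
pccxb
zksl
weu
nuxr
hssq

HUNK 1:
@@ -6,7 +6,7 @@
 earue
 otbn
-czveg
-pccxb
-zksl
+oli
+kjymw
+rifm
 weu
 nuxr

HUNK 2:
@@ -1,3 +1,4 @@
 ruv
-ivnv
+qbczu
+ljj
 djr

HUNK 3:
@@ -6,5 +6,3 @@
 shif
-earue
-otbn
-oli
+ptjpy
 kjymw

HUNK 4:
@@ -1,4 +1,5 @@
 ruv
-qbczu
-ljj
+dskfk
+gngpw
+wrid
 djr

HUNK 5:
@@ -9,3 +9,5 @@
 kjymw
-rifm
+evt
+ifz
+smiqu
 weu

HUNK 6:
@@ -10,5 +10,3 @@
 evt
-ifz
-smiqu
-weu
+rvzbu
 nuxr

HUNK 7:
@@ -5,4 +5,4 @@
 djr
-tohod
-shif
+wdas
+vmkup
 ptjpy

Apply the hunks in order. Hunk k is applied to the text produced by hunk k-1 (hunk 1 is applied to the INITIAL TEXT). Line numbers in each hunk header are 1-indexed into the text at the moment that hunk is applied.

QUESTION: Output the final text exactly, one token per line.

Hunk 1: at line 6 remove [czveg,pccxb,zksl] add [oli,kjymw,rifm] -> 13 lines: ruv ivnv djr tohod shif earue otbn oli kjymw rifm weu nuxr hssq
Hunk 2: at line 1 remove [ivnv] add [qbczu,ljj] -> 14 lines: ruv qbczu ljj djr tohod shif earue otbn oli kjymw rifm weu nuxr hssq
Hunk 3: at line 6 remove [earue,otbn,oli] add [ptjpy] -> 12 lines: ruv qbczu ljj djr tohod shif ptjpy kjymw rifm weu nuxr hssq
Hunk 4: at line 1 remove [qbczu,ljj] add [dskfk,gngpw,wrid] -> 13 lines: ruv dskfk gngpw wrid djr tohod shif ptjpy kjymw rifm weu nuxr hssq
Hunk 5: at line 9 remove [rifm] add [evt,ifz,smiqu] -> 15 lines: ruv dskfk gngpw wrid djr tohod shif ptjpy kjymw evt ifz smiqu weu nuxr hssq
Hunk 6: at line 10 remove [ifz,smiqu,weu] add [rvzbu] -> 13 lines: ruv dskfk gngpw wrid djr tohod shif ptjpy kjymw evt rvzbu nuxr hssq
Hunk 7: at line 5 remove [tohod,shif] add [wdas,vmkup] -> 13 lines: ruv dskfk gngpw wrid djr wdas vmkup ptjpy kjymw evt rvzbu nuxr hssq

Answer: ruv
dskfk
gngpw
wrid
djr
wdas
vmkup
ptjpy
kjymw
evt
rvzbu
nuxr
hssq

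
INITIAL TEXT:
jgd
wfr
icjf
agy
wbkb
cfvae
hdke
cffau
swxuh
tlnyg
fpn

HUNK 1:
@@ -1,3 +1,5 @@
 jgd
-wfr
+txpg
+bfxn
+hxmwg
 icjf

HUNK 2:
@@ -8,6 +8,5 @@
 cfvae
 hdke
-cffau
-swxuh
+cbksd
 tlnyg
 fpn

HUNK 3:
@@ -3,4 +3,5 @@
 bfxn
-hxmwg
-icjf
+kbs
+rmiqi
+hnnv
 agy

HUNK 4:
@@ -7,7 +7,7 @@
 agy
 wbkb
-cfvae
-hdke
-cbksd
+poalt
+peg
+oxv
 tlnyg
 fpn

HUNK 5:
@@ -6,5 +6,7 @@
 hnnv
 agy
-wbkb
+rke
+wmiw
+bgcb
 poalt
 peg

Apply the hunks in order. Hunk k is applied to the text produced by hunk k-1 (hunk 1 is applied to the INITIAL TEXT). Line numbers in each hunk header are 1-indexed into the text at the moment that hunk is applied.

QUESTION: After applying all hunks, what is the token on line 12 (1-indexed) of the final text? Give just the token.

Answer: peg

Derivation:
Hunk 1: at line 1 remove [wfr] add [txpg,bfxn,hxmwg] -> 13 lines: jgd txpg bfxn hxmwg icjf agy wbkb cfvae hdke cffau swxuh tlnyg fpn
Hunk 2: at line 8 remove [cffau,swxuh] add [cbksd] -> 12 lines: jgd txpg bfxn hxmwg icjf agy wbkb cfvae hdke cbksd tlnyg fpn
Hunk 3: at line 3 remove [hxmwg,icjf] add [kbs,rmiqi,hnnv] -> 13 lines: jgd txpg bfxn kbs rmiqi hnnv agy wbkb cfvae hdke cbksd tlnyg fpn
Hunk 4: at line 7 remove [cfvae,hdke,cbksd] add [poalt,peg,oxv] -> 13 lines: jgd txpg bfxn kbs rmiqi hnnv agy wbkb poalt peg oxv tlnyg fpn
Hunk 5: at line 6 remove [wbkb] add [rke,wmiw,bgcb] -> 15 lines: jgd txpg bfxn kbs rmiqi hnnv agy rke wmiw bgcb poalt peg oxv tlnyg fpn
Final line 12: peg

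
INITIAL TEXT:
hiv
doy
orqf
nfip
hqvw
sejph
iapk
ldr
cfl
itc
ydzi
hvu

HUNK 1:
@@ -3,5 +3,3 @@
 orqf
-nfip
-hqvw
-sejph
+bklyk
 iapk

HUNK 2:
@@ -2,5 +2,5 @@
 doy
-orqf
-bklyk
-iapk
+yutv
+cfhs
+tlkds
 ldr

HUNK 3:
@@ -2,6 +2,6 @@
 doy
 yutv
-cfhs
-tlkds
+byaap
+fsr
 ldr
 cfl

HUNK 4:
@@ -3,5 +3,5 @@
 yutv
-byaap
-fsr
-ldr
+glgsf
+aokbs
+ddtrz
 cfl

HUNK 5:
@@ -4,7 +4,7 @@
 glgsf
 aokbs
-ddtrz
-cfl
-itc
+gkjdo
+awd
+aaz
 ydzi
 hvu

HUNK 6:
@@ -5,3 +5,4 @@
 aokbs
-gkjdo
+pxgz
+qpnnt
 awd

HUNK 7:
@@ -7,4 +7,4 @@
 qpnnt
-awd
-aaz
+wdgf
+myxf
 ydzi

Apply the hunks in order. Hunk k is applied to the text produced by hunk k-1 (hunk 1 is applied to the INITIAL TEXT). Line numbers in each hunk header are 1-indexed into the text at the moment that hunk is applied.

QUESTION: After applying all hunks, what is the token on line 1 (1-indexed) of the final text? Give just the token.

Hunk 1: at line 3 remove [nfip,hqvw,sejph] add [bklyk] -> 10 lines: hiv doy orqf bklyk iapk ldr cfl itc ydzi hvu
Hunk 2: at line 2 remove [orqf,bklyk,iapk] add [yutv,cfhs,tlkds] -> 10 lines: hiv doy yutv cfhs tlkds ldr cfl itc ydzi hvu
Hunk 3: at line 2 remove [cfhs,tlkds] add [byaap,fsr] -> 10 lines: hiv doy yutv byaap fsr ldr cfl itc ydzi hvu
Hunk 4: at line 3 remove [byaap,fsr,ldr] add [glgsf,aokbs,ddtrz] -> 10 lines: hiv doy yutv glgsf aokbs ddtrz cfl itc ydzi hvu
Hunk 5: at line 4 remove [ddtrz,cfl,itc] add [gkjdo,awd,aaz] -> 10 lines: hiv doy yutv glgsf aokbs gkjdo awd aaz ydzi hvu
Hunk 6: at line 5 remove [gkjdo] add [pxgz,qpnnt] -> 11 lines: hiv doy yutv glgsf aokbs pxgz qpnnt awd aaz ydzi hvu
Hunk 7: at line 7 remove [awd,aaz] add [wdgf,myxf] -> 11 lines: hiv doy yutv glgsf aokbs pxgz qpnnt wdgf myxf ydzi hvu
Final line 1: hiv

Answer: hiv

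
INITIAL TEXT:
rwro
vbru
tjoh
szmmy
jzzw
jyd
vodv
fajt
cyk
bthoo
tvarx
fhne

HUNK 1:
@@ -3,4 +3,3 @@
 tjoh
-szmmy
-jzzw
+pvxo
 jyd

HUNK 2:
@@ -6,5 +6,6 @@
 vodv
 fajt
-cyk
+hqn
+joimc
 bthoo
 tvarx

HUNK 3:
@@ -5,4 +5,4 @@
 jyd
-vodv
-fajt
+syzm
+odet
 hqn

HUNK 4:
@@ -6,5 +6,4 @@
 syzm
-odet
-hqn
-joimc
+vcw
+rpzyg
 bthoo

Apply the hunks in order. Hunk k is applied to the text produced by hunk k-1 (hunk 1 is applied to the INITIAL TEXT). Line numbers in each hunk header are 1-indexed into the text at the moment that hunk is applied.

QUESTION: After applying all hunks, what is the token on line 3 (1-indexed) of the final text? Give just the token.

Answer: tjoh

Derivation:
Hunk 1: at line 3 remove [szmmy,jzzw] add [pvxo] -> 11 lines: rwro vbru tjoh pvxo jyd vodv fajt cyk bthoo tvarx fhne
Hunk 2: at line 6 remove [cyk] add [hqn,joimc] -> 12 lines: rwro vbru tjoh pvxo jyd vodv fajt hqn joimc bthoo tvarx fhne
Hunk 3: at line 5 remove [vodv,fajt] add [syzm,odet] -> 12 lines: rwro vbru tjoh pvxo jyd syzm odet hqn joimc bthoo tvarx fhne
Hunk 4: at line 6 remove [odet,hqn,joimc] add [vcw,rpzyg] -> 11 lines: rwro vbru tjoh pvxo jyd syzm vcw rpzyg bthoo tvarx fhne
Final line 3: tjoh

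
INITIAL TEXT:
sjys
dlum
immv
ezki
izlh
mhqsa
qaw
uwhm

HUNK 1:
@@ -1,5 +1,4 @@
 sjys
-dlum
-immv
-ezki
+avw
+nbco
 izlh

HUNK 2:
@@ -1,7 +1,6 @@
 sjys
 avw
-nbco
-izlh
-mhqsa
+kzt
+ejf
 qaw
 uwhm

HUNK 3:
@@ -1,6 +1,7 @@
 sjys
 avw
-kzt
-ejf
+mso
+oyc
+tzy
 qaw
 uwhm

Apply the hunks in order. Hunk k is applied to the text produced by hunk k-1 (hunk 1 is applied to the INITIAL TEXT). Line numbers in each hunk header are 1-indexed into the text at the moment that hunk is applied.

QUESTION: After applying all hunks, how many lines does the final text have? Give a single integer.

Hunk 1: at line 1 remove [dlum,immv,ezki] add [avw,nbco] -> 7 lines: sjys avw nbco izlh mhqsa qaw uwhm
Hunk 2: at line 1 remove [nbco,izlh,mhqsa] add [kzt,ejf] -> 6 lines: sjys avw kzt ejf qaw uwhm
Hunk 3: at line 1 remove [kzt,ejf] add [mso,oyc,tzy] -> 7 lines: sjys avw mso oyc tzy qaw uwhm
Final line count: 7

Answer: 7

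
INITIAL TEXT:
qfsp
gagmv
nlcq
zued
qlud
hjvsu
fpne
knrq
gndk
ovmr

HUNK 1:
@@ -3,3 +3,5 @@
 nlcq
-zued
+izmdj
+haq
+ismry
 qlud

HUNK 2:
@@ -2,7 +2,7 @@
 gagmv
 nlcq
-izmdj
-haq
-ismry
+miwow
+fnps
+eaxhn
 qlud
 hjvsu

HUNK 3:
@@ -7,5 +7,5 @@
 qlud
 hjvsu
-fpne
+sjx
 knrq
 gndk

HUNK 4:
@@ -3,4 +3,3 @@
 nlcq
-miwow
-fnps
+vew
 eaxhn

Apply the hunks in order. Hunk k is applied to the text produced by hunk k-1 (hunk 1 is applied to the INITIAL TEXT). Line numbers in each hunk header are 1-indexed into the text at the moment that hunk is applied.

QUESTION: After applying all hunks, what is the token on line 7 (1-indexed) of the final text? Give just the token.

Hunk 1: at line 3 remove [zued] add [izmdj,haq,ismry] -> 12 lines: qfsp gagmv nlcq izmdj haq ismry qlud hjvsu fpne knrq gndk ovmr
Hunk 2: at line 2 remove [izmdj,haq,ismry] add [miwow,fnps,eaxhn] -> 12 lines: qfsp gagmv nlcq miwow fnps eaxhn qlud hjvsu fpne knrq gndk ovmr
Hunk 3: at line 7 remove [fpne] add [sjx] -> 12 lines: qfsp gagmv nlcq miwow fnps eaxhn qlud hjvsu sjx knrq gndk ovmr
Hunk 4: at line 3 remove [miwow,fnps] add [vew] -> 11 lines: qfsp gagmv nlcq vew eaxhn qlud hjvsu sjx knrq gndk ovmr
Final line 7: hjvsu

Answer: hjvsu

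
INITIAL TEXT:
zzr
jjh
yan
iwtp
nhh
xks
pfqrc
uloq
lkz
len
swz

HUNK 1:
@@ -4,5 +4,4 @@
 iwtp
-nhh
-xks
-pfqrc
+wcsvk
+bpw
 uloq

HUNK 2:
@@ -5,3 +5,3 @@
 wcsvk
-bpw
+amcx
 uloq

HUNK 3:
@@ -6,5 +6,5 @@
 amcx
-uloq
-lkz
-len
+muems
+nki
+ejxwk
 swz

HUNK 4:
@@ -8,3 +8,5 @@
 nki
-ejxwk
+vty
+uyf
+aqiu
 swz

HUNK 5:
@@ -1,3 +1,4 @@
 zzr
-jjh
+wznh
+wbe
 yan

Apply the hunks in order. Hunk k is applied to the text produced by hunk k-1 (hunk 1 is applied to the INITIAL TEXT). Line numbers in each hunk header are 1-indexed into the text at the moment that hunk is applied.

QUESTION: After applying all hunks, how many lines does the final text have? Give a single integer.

Hunk 1: at line 4 remove [nhh,xks,pfqrc] add [wcsvk,bpw] -> 10 lines: zzr jjh yan iwtp wcsvk bpw uloq lkz len swz
Hunk 2: at line 5 remove [bpw] add [amcx] -> 10 lines: zzr jjh yan iwtp wcsvk amcx uloq lkz len swz
Hunk 3: at line 6 remove [uloq,lkz,len] add [muems,nki,ejxwk] -> 10 lines: zzr jjh yan iwtp wcsvk amcx muems nki ejxwk swz
Hunk 4: at line 8 remove [ejxwk] add [vty,uyf,aqiu] -> 12 lines: zzr jjh yan iwtp wcsvk amcx muems nki vty uyf aqiu swz
Hunk 5: at line 1 remove [jjh] add [wznh,wbe] -> 13 lines: zzr wznh wbe yan iwtp wcsvk amcx muems nki vty uyf aqiu swz
Final line count: 13

Answer: 13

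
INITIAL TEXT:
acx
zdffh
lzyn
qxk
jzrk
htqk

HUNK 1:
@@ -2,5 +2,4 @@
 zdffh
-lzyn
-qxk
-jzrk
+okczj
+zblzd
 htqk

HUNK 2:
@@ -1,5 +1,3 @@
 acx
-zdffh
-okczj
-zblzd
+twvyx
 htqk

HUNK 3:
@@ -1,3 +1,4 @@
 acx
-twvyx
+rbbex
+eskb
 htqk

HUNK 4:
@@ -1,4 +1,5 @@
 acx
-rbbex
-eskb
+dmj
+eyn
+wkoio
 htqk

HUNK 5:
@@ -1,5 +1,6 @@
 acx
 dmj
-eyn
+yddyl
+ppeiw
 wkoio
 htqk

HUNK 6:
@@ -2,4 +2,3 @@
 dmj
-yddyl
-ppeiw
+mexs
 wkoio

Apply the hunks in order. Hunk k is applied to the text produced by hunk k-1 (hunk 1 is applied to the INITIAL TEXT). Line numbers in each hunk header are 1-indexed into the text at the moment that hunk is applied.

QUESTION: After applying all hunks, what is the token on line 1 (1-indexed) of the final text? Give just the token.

Hunk 1: at line 2 remove [lzyn,qxk,jzrk] add [okczj,zblzd] -> 5 lines: acx zdffh okczj zblzd htqk
Hunk 2: at line 1 remove [zdffh,okczj,zblzd] add [twvyx] -> 3 lines: acx twvyx htqk
Hunk 3: at line 1 remove [twvyx] add [rbbex,eskb] -> 4 lines: acx rbbex eskb htqk
Hunk 4: at line 1 remove [rbbex,eskb] add [dmj,eyn,wkoio] -> 5 lines: acx dmj eyn wkoio htqk
Hunk 5: at line 1 remove [eyn] add [yddyl,ppeiw] -> 6 lines: acx dmj yddyl ppeiw wkoio htqk
Hunk 6: at line 2 remove [yddyl,ppeiw] add [mexs] -> 5 lines: acx dmj mexs wkoio htqk
Final line 1: acx

Answer: acx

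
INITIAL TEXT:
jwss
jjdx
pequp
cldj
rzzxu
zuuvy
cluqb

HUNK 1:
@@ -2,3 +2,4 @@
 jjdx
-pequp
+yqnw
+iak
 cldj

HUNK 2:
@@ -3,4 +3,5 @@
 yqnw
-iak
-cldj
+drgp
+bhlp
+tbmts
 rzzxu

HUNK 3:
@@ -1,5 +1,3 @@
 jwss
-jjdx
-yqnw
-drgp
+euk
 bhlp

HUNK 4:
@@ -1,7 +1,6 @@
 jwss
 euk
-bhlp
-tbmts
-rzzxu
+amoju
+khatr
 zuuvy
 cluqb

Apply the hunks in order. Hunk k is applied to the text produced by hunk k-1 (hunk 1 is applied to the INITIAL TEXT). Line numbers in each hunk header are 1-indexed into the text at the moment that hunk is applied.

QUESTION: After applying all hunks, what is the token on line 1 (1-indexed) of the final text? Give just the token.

Answer: jwss

Derivation:
Hunk 1: at line 2 remove [pequp] add [yqnw,iak] -> 8 lines: jwss jjdx yqnw iak cldj rzzxu zuuvy cluqb
Hunk 2: at line 3 remove [iak,cldj] add [drgp,bhlp,tbmts] -> 9 lines: jwss jjdx yqnw drgp bhlp tbmts rzzxu zuuvy cluqb
Hunk 3: at line 1 remove [jjdx,yqnw,drgp] add [euk] -> 7 lines: jwss euk bhlp tbmts rzzxu zuuvy cluqb
Hunk 4: at line 1 remove [bhlp,tbmts,rzzxu] add [amoju,khatr] -> 6 lines: jwss euk amoju khatr zuuvy cluqb
Final line 1: jwss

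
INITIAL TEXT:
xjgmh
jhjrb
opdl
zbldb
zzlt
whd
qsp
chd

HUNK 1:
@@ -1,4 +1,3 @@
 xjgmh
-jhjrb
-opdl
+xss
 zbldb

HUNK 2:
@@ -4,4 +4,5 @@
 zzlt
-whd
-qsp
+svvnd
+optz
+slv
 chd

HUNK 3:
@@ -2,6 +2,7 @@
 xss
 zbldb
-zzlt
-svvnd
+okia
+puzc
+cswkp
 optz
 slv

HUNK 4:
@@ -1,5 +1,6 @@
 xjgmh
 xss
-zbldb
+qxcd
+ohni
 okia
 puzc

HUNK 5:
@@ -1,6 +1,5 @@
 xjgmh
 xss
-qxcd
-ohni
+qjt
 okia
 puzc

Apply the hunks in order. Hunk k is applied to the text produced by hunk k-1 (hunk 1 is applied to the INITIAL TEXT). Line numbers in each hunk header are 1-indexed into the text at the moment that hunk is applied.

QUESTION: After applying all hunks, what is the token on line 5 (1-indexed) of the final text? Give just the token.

Answer: puzc

Derivation:
Hunk 1: at line 1 remove [jhjrb,opdl] add [xss] -> 7 lines: xjgmh xss zbldb zzlt whd qsp chd
Hunk 2: at line 4 remove [whd,qsp] add [svvnd,optz,slv] -> 8 lines: xjgmh xss zbldb zzlt svvnd optz slv chd
Hunk 3: at line 2 remove [zzlt,svvnd] add [okia,puzc,cswkp] -> 9 lines: xjgmh xss zbldb okia puzc cswkp optz slv chd
Hunk 4: at line 1 remove [zbldb] add [qxcd,ohni] -> 10 lines: xjgmh xss qxcd ohni okia puzc cswkp optz slv chd
Hunk 5: at line 1 remove [qxcd,ohni] add [qjt] -> 9 lines: xjgmh xss qjt okia puzc cswkp optz slv chd
Final line 5: puzc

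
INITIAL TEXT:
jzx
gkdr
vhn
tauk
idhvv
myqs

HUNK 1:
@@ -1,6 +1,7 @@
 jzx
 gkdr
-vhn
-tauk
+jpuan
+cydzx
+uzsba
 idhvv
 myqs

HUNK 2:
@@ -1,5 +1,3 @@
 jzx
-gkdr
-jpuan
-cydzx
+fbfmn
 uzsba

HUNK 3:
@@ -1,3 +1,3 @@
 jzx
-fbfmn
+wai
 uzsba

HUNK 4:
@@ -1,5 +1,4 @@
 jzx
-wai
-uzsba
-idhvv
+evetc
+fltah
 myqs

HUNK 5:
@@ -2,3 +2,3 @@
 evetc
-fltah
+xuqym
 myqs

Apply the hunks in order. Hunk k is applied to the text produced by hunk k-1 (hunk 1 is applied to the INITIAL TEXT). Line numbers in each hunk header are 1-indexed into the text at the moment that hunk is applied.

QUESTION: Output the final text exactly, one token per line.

Answer: jzx
evetc
xuqym
myqs

Derivation:
Hunk 1: at line 1 remove [vhn,tauk] add [jpuan,cydzx,uzsba] -> 7 lines: jzx gkdr jpuan cydzx uzsba idhvv myqs
Hunk 2: at line 1 remove [gkdr,jpuan,cydzx] add [fbfmn] -> 5 lines: jzx fbfmn uzsba idhvv myqs
Hunk 3: at line 1 remove [fbfmn] add [wai] -> 5 lines: jzx wai uzsba idhvv myqs
Hunk 4: at line 1 remove [wai,uzsba,idhvv] add [evetc,fltah] -> 4 lines: jzx evetc fltah myqs
Hunk 5: at line 2 remove [fltah] add [xuqym] -> 4 lines: jzx evetc xuqym myqs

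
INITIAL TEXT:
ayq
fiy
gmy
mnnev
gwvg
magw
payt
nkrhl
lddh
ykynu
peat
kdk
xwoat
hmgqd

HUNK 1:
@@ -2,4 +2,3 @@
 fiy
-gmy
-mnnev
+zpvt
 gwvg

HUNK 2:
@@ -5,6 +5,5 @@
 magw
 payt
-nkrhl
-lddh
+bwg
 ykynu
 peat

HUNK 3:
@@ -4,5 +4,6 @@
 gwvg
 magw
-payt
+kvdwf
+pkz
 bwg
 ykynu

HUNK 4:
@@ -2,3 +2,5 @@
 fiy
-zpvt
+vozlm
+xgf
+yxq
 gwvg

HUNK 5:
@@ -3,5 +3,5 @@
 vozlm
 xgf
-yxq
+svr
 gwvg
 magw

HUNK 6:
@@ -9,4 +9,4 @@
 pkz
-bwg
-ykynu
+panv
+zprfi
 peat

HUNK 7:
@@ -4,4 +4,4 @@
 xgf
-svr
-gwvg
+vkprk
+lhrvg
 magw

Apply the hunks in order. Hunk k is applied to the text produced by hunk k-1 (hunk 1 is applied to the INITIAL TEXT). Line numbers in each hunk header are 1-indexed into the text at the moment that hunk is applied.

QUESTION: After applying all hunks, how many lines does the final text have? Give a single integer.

Answer: 15

Derivation:
Hunk 1: at line 2 remove [gmy,mnnev] add [zpvt] -> 13 lines: ayq fiy zpvt gwvg magw payt nkrhl lddh ykynu peat kdk xwoat hmgqd
Hunk 2: at line 5 remove [nkrhl,lddh] add [bwg] -> 12 lines: ayq fiy zpvt gwvg magw payt bwg ykynu peat kdk xwoat hmgqd
Hunk 3: at line 4 remove [payt] add [kvdwf,pkz] -> 13 lines: ayq fiy zpvt gwvg magw kvdwf pkz bwg ykynu peat kdk xwoat hmgqd
Hunk 4: at line 2 remove [zpvt] add [vozlm,xgf,yxq] -> 15 lines: ayq fiy vozlm xgf yxq gwvg magw kvdwf pkz bwg ykynu peat kdk xwoat hmgqd
Hunk 5: at line 3 remove [yxq] add [svr] -> 15 lines: ayq fiy vozlm xgf svr gwvg magw kvdwf pkz bwg ykynu peat kdk xwoat hmgqd
Hunk 6: at line 9 remove [bwg,ykynu] add [panv,zprfi] -> 15 lines: ayq fiy vozlm xgf svr gwvg magw kvdwf pkz panv zprfi peat kdk xwoat hmgqd
Hunk 7: at line 4 remove [svr,gwvg] add [vkprk,lhrvg] -> 15 lines: ayq fiy vozlm xgf vkprk lhrvg magw kvdwf pkz panv zprfi peat kdk xwoat hmgqd
Final line count: 15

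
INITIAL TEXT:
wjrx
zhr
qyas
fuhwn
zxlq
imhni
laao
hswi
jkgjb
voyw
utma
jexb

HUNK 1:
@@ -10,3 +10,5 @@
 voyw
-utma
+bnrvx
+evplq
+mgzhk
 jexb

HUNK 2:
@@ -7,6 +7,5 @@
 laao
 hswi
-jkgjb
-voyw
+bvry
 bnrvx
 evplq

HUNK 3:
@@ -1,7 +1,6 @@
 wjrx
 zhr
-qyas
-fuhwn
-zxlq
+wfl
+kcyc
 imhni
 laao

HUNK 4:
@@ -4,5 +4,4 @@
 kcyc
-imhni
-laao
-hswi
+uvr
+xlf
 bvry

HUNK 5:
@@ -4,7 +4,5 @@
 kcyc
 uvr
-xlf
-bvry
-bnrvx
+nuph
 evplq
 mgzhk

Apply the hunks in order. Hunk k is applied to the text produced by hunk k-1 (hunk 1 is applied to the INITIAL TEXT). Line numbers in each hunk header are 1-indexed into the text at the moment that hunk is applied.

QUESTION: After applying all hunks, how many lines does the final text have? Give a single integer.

Answer: 9

Derivation:
Hunk 1: at line 10 remove [utma] add [bnrvx,evplq,mgzhk] -> 14 lines: wjrx zhr qyas fuhwn zxlq imhni laao hswi jkgjb voyw bnrvx evplq mgzhk jexb
Hunk 2: at line 7 remove [jkgjb,voyw] add [bvry] -> 13 lines: wjrx zhr qyas fuhwn zxlq imhni laao hswi bvry bnrvx evplq mgzhk jexb
Hunk 3: at line 1 remove [qyas,fuhwn,zxlq] add [wfl,kcyc] -> 12 lines: wjrx zhr wfl kcyc imhni laao hswi bvry bnrvx evplq mgzhk jexb
Hunk 4: at line 4 remove [imhni,laao,hswi] add [uvr,xlf] -> 11 lines: wjrx zhr wfl kcyc uvr xlf bvry bnrvx evplq mgzhk jexb
Hunk 5: at line 4 remove [xlf,bvry,bnrvx] add [nuph] -> 9 lines: wjrx zhr wfl kcyc uvr nuph evplq mgzhk jexb
Final line count: 9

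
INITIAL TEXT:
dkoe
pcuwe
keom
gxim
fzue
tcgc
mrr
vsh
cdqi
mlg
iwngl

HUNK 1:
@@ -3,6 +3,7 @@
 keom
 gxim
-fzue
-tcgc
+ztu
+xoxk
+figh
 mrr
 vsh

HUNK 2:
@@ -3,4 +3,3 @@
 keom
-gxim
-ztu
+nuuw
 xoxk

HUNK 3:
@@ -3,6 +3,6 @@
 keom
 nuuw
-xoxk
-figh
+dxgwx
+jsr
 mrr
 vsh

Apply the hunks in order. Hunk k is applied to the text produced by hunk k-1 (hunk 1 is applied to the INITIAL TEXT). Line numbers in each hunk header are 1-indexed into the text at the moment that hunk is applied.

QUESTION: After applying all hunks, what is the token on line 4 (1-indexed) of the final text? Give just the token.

Hunk 1: at line 3 remove [fzue,tcgc] add [ztu,xoxk,figh] -> 12 lines: dkoe pcuwe keom gxim ztu xoxk figh mrr vsh cdqi mlg iwngl
Hunk 2: at line 3 remove [gxim,ztu] add [nuuw] -> 11 lines: dkoe pcuwe keom nuuw xoxk figh mrr vsh cdqi mlg iwngl
Hunk 3: at line 3 remove [xoxk,figh] add [dxgwx,jsr] -> 11 lines: dkoe pcuwe keom nuuw dxgwx jsr mrr vsh cdqi mlg iwngl
Final line 4: nuuw

Answer: nuuw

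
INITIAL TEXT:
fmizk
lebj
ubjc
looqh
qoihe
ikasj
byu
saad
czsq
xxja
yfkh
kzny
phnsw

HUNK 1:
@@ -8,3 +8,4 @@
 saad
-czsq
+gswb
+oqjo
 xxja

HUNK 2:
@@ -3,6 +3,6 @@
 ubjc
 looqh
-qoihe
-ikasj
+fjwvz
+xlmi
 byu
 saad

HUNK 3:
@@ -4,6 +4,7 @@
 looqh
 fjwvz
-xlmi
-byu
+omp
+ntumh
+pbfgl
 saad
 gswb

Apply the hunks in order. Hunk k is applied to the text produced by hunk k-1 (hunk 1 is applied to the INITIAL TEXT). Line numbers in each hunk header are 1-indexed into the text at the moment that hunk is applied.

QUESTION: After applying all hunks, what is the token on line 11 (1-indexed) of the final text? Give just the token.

Answer: oqjo

Derivation:
Hunk 1: at line 8 remove [czsq] add [gswb,oqjo] -> 14 lines: fmizk lebj ubjc looqh qoihe ikasj byu saad gswb oqjo xxja yfkh kzny phnsw
Hunk 2: at line 3 remove [qoihe,ikasj] add [fjwvz,xlmi] -> 14 lines: fmizk lebj ubjc looqh fjwvz xlmi byu saad gswb oqjo xxja yfkh kzny phnsw
Hunk 3: at line 4 remove [xlmi,byu] add [omp,ntumh,pbfgl] -> 15 lines: fmizk lebj ubjc looqh fjwvz omp ntumh pbfgl saad gswb oqjo xxja yfkh kzny phnsw
Final line 11: oqjo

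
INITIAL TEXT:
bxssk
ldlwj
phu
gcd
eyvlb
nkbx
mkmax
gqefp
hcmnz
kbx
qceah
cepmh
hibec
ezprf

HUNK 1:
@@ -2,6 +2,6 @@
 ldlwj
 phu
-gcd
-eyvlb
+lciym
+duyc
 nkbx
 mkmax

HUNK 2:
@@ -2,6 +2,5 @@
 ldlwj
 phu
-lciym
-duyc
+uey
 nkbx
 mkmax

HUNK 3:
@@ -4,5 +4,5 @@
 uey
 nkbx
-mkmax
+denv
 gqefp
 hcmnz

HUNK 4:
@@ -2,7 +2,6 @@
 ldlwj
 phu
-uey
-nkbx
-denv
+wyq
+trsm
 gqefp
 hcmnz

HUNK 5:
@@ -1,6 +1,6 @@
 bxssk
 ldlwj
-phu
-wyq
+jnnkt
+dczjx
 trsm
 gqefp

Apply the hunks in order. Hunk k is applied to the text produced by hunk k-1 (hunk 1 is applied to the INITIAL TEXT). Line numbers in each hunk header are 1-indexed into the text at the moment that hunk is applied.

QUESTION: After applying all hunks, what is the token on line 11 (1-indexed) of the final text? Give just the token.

Hunk 1: at line 2 remove [gcd,eyvlb] add [lciym,duyc] -> 14 lines: bxssk ldlwj phu lciym duyc nkbx mkmax gqefp hcmnz kbx qceah cepmh hibec ezprf
Hunk 2: at line 2 remove [lciym,duyc] add [uey] -> 13 lines: bxssk ldlwj phu uey nkbx mkmax gqefp hcmnz kbx qceah cepmh hibec ezprf
Hunk 3: at line 4 remove [mkmax] add [denv] -> 13 lines: bxssk ldlwj phu uey nkbx denv gqefp hcmnz kbx qceah cepmh hibec ezprf
Hunk 4: at line 2 remove [uey,nkbx,denv] add [wyq,trsm] -> 12 lines: bxssk ldlwj phu wyq trsm gqefp hcmnz kbx qceah cepmh hibec ezprf
Hunk 5: at line 1 remove [phu,wyq] add [jnnkt,dczjx] -> 12 lines: bxssk ldlwj jnnkt dczjx trsm gqefp hcmnz kbx qceah cepmh hibec ezprf
Final line 11: hibec

Answer: hibec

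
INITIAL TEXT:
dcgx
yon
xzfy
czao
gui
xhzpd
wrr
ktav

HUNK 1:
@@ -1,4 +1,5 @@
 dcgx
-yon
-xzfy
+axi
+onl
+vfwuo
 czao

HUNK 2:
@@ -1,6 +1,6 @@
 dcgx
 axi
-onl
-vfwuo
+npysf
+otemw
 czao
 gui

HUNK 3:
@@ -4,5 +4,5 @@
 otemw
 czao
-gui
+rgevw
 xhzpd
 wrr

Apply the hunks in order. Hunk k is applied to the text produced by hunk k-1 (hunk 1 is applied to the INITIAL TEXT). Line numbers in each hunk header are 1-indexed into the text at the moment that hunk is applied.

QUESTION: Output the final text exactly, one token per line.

Answer: dcgx
axi
npysf
otemw
czao
rgevw
xhzpd
wrr
ktav

Derivation:
Hunk 1: at line 1 remove [yon,xzfy] add [axi,onl,vfwuo] -> 9 lines: dcgx axi onl vfwuo czao gui xhzpd wrr ktav
Hunk 2: at line 1 remove [onl,vfwuo] add [npysf,otemw] -> 9 lines: dcgx axi npysf otemw czao gui xhzpd wrr ktav
Hunk 3: at line 4 remove [gui] add [rgevw] -> 9 lines: dcgx axi npysf otemw czao rgevw xhzpd wrr ktav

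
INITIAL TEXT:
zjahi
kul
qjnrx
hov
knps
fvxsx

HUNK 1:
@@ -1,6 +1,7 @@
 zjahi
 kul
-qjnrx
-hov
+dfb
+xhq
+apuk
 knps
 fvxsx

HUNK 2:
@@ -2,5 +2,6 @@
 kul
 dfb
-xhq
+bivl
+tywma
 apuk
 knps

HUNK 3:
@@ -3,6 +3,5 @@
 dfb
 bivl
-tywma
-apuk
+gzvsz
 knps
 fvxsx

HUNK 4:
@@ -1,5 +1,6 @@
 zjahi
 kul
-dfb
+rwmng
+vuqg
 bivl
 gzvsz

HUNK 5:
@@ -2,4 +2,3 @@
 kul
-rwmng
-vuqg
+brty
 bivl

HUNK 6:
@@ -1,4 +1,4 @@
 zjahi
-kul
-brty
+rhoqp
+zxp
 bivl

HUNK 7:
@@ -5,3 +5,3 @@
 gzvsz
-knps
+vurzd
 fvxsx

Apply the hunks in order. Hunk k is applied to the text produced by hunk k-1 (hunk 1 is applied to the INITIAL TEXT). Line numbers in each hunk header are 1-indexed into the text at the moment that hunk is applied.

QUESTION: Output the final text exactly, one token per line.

Hunk 1: at line 1 remove [qjnrx,hov] add [dfb,xhq,apuk] -> 7 lines: zjahi kul dfb xhq apuk knps fvxsx
Hunk 2: at line 2 remove [xhq] add [bivl,tywma] -> 8 lines: zjahi kul dfb bivl tywma apuk knps fvxsx
Hunk 3: at line 3 remove [tywma,apuk] add [gzvsz] -> 7 lines: zjahi kul dfb bivl gzvsz knps fvxsx
Hunk 4: at line 1 remove [dfb] add [rwmng,vuqg] -> 8 lines: zjahi kul rwmng vuqg bivl gzvsz knps fvxsx
Hunk 5: at line 2 remove [rwmng,vuqg] add [brty] -> 7 lines: zjahi kul brty bivl gzvsz knps fvxsx
Hunk 6: at line 1 remove [kul,brty] add [rhoqp,zxp] -> 7 lines: zjahi rhoqp zxp bivl gzvsz knps fvxsx
Hunk 7: at line 5 remove [knps] add [vurzd] -> 7 lines: zjahi rhoqp zxp bivl gzvsz vurzd fvxsx

Answer: zjahi
rhoqp
zxp
bivl
gzvsz
vurzd
fvxsx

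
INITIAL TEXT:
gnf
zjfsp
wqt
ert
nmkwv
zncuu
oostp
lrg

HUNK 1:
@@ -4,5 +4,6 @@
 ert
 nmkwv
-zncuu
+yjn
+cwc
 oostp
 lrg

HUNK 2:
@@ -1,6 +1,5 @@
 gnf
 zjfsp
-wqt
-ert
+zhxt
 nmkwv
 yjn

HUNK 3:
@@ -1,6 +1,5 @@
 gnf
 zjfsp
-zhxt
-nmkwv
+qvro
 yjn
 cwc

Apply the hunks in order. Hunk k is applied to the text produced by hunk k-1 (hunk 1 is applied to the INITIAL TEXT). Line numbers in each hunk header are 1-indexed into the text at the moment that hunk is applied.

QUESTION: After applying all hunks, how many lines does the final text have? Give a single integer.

Answer: 7

Derivation:
Hunk 1: at line 4 remove [zncuu] add [yjn,cwc] -> 9 lines: gnf zjfsp wqt ert nmkwv yjn cwc oostp lrg
Hunk 2: at line 1 remove [wqt,ert] add [zhxt] -> 8 lines: gnf zjfsp zhxt nmkwv yjn cwc oostp lrg
Hunk 3: at line 1 remove [zhxt,nmkwv] add [qvro] -> 7 lines: gnf zjfsp qvro yjn cwc oostp lrg
Final line count: 7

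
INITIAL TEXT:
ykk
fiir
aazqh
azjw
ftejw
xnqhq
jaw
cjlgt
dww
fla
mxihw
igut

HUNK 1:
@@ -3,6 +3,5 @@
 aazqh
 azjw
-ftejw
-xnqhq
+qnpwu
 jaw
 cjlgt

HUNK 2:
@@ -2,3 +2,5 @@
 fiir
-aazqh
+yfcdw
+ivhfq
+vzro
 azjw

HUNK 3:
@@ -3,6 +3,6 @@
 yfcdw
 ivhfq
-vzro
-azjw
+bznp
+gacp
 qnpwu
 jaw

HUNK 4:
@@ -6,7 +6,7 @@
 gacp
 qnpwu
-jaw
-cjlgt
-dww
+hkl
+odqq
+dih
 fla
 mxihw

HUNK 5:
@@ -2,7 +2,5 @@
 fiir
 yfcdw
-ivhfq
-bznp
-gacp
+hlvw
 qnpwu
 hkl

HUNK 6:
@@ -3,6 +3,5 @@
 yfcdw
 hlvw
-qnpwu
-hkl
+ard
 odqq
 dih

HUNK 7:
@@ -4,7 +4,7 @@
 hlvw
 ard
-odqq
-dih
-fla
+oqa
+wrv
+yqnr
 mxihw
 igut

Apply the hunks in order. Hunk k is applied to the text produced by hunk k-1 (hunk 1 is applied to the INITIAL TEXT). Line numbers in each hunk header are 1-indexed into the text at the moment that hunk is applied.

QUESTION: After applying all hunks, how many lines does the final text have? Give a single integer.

Hunk 1: at line 3 remove [ftejw,xnqhq] add [qnpwu] -> 11 lines: ykk fiir aazqh azjw qnpwu jaw cjlgt dww fla mxihw igut
Hunk 2: at line 2 remove [aazqh] add [yfcdw,ivhfq,vzro] -> 13 lines: ykk fiir yfcdw ivhfq vzro azjw qnpwu jaw cjlgt dww fla mxihw igut
Hunk 3: at line 3 remove [vzro,azjw] add [bznp,gacp] -> 13 lines: ykk fiir yfcdw ivhfq bznp gacp qnpwu jaw cjlgt dww fla mxihw igut
Hunk 4: at line 6 remove [jaw,cjlgt,dww] add [hkl,odqq,dih] -> 13 lines: ykk fiir yfcdw ivhfq bznp gacp qnpwu hkl odqq dih fla mxihw igut
Hunk 5: at line 2 remove [ivhfq,bznp,gacp] add [hlvw] -> 11 lines: ykk fiir yfcdw hlvw qnpwu hkl odqq dih fla mxihw igut
Hunk 6: at line 3 remove [qnpwu,hkl] add [ard] -> 10 lines: ykk fiir yfcdw hlvw ard odqq dih fla mxihw igut
Hunk 7: at line 4 remove [odqq,dih,fla] add [oqa,wrv,yqnr] -> 10 lines: ykk fiir yfcdw hlvw ard oqa wrv yqnr mxihw igut
Final line count: 10

Answer: 10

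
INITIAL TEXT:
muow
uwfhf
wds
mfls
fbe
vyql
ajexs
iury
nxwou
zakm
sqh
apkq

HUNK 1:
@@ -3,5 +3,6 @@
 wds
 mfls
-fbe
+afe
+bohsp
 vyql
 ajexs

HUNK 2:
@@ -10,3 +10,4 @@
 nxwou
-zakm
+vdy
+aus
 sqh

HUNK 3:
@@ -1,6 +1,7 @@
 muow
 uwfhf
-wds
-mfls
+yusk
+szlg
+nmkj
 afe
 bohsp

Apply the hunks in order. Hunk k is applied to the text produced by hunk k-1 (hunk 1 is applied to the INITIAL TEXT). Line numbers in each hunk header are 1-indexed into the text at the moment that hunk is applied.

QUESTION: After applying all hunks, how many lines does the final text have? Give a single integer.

Answer: 15

Derivation:
Hunk 1: at line 3 remove [fbe] add [afe,bohsp] -> 13 lines: muow uwfhf wds mfls afe bohsp vyql ajexs iury nxwou zakm sqh apkq
Hunk 2: at line 10 remove [zakm] add [vdy,aus] -> 14 lines: muow uwfhf wds mfls afe bohsp vyql ajexs iury nxwou vdy aus sqh apkq
Hunk 3: at line 1 remove [wds,mfls] add [yusk,szlg,nmkj] -> 15 lines: muow uwfhf yusk szlg nmkj afe bohsp vyql ajexs iury nxwou vdy aus sqh apkq
Final line count: 15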